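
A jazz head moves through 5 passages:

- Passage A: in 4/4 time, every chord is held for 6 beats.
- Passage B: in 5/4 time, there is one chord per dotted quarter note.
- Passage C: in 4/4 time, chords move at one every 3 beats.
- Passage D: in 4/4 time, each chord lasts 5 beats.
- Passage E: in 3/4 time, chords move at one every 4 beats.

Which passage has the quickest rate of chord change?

Passage B

A: 4 beats/bar ÷ 6 beats/chord = 2/3 chords/bar.
B: 5 beats/bar ÷ 1.5 beats/chord = 10/3 chords/bar.
C: 4 beats/bar ÷ 3 beats/chord = 4/3 chords/bar.
D: 4 beats/bar ÷ 5 beats/chord = 0.8 chords/bar.
E: 3 beats/bar ÷ 4 beats/chord = 0.75 chords/bar.
Fastest is B at 10/3 chords/bar.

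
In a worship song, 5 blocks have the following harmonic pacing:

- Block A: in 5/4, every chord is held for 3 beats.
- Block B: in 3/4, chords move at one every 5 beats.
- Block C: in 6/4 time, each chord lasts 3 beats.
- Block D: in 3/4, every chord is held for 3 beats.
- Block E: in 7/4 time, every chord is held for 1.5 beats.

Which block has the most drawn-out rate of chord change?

Block B

A: 5/3 = 5/3 chords/bar.
B: 3/5 = 0.6 chords/bar.
C: 6/3 = 2 chords/bar.
D: 3/3 = 1 chord/bar.
E: 7/1.5 = 14/3 chords/bar.
Slowest is B at 0.6 chords/bar.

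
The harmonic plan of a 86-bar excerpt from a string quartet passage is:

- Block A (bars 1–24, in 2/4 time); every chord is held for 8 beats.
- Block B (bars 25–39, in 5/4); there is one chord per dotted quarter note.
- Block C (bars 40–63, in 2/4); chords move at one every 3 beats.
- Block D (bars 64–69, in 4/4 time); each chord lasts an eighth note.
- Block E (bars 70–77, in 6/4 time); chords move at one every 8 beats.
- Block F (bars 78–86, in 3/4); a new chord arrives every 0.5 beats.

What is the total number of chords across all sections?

A has 48 beats and chords last 8 each, so 6 chords.
B has 75 beats and chords last 1.5 each, so 50 chords.
C has 48 beats and chords last 3 each, so 16 chords.
D has 24 beats and chords last 0.5 each, so 48 chords.
E has 48 beats and chords last 8 each, so 6 chords.
F has 27 beats and chords last 0.5 each, so 54 chords.
Total: 6 + 50 + 16 + 48 + 6 + 54 = 180.

180 chords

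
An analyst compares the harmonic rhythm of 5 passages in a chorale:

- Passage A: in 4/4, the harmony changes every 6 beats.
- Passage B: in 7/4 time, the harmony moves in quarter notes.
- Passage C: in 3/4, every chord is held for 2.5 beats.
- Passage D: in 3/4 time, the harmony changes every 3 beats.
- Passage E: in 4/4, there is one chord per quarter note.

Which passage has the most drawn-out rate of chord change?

A: each chord is 6 beats in 4/4, so 2/3 per bar.
B: each chord is 1 beat in 7/4, so 7 per bar.
C: each chord is 2.5 beats in 3/4, so 1.2 per bar.
D: each chord is 3 beats in 3/4, so 1 per bar.
E: each chord is 1 beat in 4/4, so 4 per bar.
Slowest is A at 2/3 chords/bar.

Passage A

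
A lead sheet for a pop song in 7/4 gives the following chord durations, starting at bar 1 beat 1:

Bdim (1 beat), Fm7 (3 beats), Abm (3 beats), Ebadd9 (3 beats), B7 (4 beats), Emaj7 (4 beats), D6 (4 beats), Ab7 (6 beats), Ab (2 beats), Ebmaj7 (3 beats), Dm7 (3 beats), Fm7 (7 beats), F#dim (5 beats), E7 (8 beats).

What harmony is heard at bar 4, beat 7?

Beat 7 of bar 4 is beat (4−1)×7 + 7 = 28 overall.
Running totals: Bdim ends at 1, Fm7 ends at 4, Abm ends at 7, Ebadd9 ends at 10, B7 ends at 14, Emaj7 ends at 18, D6 ends at 22, Ab7 ends at 28.
Beat 28 falls within Ab7.

Ab7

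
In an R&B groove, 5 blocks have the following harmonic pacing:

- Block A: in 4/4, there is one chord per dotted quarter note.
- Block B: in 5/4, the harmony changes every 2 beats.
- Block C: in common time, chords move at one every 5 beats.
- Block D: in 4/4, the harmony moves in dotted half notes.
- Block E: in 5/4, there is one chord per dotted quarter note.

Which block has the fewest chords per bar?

Block C

A: each chord is 1.5 beats in 4/4, so 8/3 per bar.
B: each chord is 2 beats in 5/4, so 2.5 per bar.
C: each chord is 5 beats in 4/4, so 0.8 per bar.
D: each chord is 3 beats in 4/4, so 4/3 per bar.
E: each chord is 1.5 beats in 5/4, so 10/3 per bar.
Slowest is C at 0.8 chords/bar.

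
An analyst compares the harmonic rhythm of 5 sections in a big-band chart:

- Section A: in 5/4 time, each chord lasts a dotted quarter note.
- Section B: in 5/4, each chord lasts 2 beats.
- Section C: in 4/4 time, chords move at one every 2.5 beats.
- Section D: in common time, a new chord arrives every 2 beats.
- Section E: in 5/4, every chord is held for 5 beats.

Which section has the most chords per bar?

Section A

A: 5/1.5 = 10/3 chords/bar.
B: 5/2 = 2.5 chords/bar.
C: 4/2.5 = 1.6 chords/bar.
D: 4/2 = 2 chords/bar.
E: 5/5 = 1 chord/bar.
Fastest is A at 10/3 chords/bar.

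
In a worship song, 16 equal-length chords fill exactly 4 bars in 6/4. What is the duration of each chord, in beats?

4 bars × 6 beats/bar = 24 beats total.
24 beats ÷ 16 chords = 1.5 beats per chord.
(That is a dotted quarter note.)

1.5 beats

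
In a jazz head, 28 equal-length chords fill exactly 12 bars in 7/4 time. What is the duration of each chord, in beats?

3 beats

12 bars × 7 beats/bar = 84 beats total.
84 beats ÷ 28 chords = 3 beats per chord.
(That is a dotted half note.)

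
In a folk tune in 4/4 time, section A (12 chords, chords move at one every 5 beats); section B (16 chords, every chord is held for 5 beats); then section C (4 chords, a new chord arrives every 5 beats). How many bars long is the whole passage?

A: 12 × 5 = 60 beats = 15 bars.
B: 16 × 5 = 80 beats = 20 bars.
C: 4 × 5 = 20 beats = 5 bars.
Total: 15 + 20 + 5 = 40 bars.

40 bars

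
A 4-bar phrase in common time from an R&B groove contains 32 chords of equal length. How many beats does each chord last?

4 bars × 4 beats/bar = 16 beats total.
16 beats ÷ 32 chords = 0.5 beats per chord.
(That is an eighth note.)

0.5 beats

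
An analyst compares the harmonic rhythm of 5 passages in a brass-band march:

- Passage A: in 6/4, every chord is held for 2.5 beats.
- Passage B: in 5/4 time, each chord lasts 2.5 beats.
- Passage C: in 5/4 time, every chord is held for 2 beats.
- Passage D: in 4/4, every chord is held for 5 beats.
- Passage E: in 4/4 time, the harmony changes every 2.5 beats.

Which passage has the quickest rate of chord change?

A: 6 beats/bar ÷ 2.5 beats/chord = 2.4 chords/bar.
B: 5 beats/bar ÷ 2.5 beats/chord = 2 chords/bar.
C: 5 beats/bar ÷ 2 beats/chord = 2.5 chords/bar.
D: 4 beats/bar ÷ 5 beats/chord = 0.8 chords/bar.
E: 4 beats/bar ÷ 2.5 beats/chord = 1.6 chords/bar.
Fastest is C at 2.5 chords/bar.

Passage C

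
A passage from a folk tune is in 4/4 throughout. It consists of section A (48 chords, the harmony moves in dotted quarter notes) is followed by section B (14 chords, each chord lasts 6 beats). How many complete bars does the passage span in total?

A: 48 × 1.5 = 72 beats = 18 bars.
B: 14 × 6 = 84 beats = 21 bars.
Total: 18 + 21 = 39 bars.

39 bars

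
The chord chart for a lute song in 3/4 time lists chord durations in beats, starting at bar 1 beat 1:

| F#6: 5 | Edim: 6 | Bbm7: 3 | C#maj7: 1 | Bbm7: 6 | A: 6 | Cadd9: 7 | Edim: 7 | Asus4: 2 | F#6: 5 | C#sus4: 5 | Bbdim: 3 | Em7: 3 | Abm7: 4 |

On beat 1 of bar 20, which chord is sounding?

Em7

Beat 1 of bar 20 is beat (20−1)×3 + 1 = 58 overall.
Running totals: F#6 ends at 5, Edim ends at 11, Bbm7 ends at 14, C#maj7 ends at 15, Bbm7 ends at 21, A ends at 27, Cadd9 ends at 34, Edim ends at 41, Asus4 ends at 43, F#6 ends at 48, C#sus4 ends at 53, Bbdim ends at 56, Em7 ends at 59.
Beat 58 falls within Em7.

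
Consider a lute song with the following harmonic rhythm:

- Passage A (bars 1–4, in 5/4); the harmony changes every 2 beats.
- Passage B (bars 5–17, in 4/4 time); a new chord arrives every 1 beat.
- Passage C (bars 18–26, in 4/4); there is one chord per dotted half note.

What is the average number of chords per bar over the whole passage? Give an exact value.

37/13 chords per bar

A: 4 bars of 5 beats is 20 beats; at 2 beats each that's 10 chords.
B: 13 bars of 4 beats is 52 beats; at 1 beat each that's 52 chords.
C: 9 bars of 4 beats is 36 beats; at 3 beats each that's 12 chords.
Overall: 74 chords over 26 bars → 74/26 = 37/13 chords per bar.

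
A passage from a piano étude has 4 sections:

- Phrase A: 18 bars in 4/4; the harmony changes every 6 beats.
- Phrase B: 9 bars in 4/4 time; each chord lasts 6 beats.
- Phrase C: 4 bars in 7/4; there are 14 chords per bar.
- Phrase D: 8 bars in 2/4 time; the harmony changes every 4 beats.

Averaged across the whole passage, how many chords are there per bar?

2 chords per bar

A: 18 bars of 4 beats is 72 beats; at 6 beats each that's 12 chords.
B: 9 bars of 4 beats is 36 beats; at 6 beats each that's 6 chords.
C: 4 bars of 7 beats is 28 beats; at 0.5 beats each that's 56 chords.
D: 8 bars of 2 beats is 16 beats; at 4 beats each that's 4 chords.
Overall: 78 chords over 39 bars → 78/39 = 2 chords per bar.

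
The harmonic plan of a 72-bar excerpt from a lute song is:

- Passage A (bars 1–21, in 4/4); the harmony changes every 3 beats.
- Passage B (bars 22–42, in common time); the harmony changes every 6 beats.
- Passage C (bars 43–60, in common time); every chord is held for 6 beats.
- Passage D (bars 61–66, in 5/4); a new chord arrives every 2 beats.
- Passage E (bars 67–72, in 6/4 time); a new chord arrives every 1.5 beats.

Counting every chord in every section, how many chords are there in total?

93 chords

A has 84 beats and chords last 3 each, so 28 chords.
B has 84 beats and chords last 6 each, so 14 chords.
C has 72 beats and chords last 6 each, so 12 chords.
D has 30 beats and chords last 2 each, so 15 chords.
E has 36 beats and chords last 1.5 each, so 24 chords.
Total: 28 + 14 + 12 + 15 + 24 = 93.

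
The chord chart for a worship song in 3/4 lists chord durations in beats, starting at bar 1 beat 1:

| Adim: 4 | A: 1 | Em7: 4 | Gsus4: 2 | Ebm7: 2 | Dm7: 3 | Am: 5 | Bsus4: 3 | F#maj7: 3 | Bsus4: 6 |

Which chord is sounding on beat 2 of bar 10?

Beat 2 of bar 10 is beat (10−1)×3 + 2 = 29 overall.
Running totals: Adim ends at 4, A ends at 5, Em7 ends at 9, Gsus4 ends at 11, Ebm7 ends at 13, Dm7 ends at 16, Am ends at 21, Bsus4 ends at 24, F#maj7 ends at 27, Bsus4 ends at 33.
Beat 29 falls within Bsus4.

Bsus4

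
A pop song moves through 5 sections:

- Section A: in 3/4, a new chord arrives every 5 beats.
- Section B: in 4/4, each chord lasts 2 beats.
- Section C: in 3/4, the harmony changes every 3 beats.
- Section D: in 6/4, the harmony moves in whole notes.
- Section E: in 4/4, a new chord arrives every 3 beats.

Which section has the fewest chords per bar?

Section A

A: 3 beats/bar ÷ 5 beats/chord = 0.6 chords/bar.
B: 4 beats/bar ÷ 2 beats/chord = 2 chords/bar.
C: 3 beats/bar ÷ 3 beats/chord = 1 chord/bar.
D: 6 beats/bar ÷ 4 beats/chord = 1.5 chords/bar.
E: 4 beats/bar ÷ 3 beats/chord = 4/3 chords/bar.
Slowest is A at 0.6 chords/bar.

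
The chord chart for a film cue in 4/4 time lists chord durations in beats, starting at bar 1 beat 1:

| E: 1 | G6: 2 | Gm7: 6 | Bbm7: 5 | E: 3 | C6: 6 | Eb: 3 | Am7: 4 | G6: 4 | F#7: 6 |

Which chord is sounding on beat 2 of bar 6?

Beat 2 of bar 6 is beat (6−1)×4 + 2 = 22 overall.
Running totals: E ends at 1, G6 ends at 3, Gm7 ends at 9, Bbm7 ends at 14, E ends at 17, C6 ends at 23.
Beat 22 falls within C6.

C6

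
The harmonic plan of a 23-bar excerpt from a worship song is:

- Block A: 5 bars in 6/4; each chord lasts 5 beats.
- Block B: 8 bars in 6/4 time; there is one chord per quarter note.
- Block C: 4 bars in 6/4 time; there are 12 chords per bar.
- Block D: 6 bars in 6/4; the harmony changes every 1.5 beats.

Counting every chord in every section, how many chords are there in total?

126 chords

A has 30 beats and chords last 5 each, so 6 chords.
B has 48 beats and chords last 1 each, so 48 chords.
C has 24 beats and chords last 0.5 each, so 48 chords.
D has 36 beats and chords last 1.5 each, so 24 chords.
Total: 6 + 48 + 48 + 24 = 126.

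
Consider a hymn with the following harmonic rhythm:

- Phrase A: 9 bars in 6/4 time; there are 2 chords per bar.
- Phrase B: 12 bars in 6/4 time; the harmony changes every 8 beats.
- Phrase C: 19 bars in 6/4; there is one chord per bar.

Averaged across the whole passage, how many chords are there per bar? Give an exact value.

1.15 chords per bar

A: 9 × 6 = 54 beats ÷ 3 = 18 chords.
B: 12 × 6 = 72 beats ÷ 8 = 9 chords.
C: 19 × 6 = 114 beats ÷ 6 = 19 chords.
Overall: 46 chords over 40 bars → 46/40 = 1.15 chords per bar.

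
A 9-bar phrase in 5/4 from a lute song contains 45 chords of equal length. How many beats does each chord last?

1 beat

9 bars × 5 beats/bar = 45 beats total.
45 beats ÷ 45 chords = 1 beats per chord.
(That is a quarter note.)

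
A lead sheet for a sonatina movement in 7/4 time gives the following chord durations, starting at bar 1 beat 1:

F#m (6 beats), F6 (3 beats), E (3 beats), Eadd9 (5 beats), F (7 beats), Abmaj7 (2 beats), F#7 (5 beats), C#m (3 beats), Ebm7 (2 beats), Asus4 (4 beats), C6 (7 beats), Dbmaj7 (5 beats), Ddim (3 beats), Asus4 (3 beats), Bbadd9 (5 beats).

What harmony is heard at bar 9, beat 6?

Beat 6 of bar 9 is beat (9−1)×7 + 6 = 62 overall.
Running totals: F#m ends at 6, F6 ends at 9, E ends at 12, Eadd9 ends at 17, F ends at 24, Abmaj7 ends at 26, F#7 ends at 31, C#m ends at 34, Ebm7 ends at 36, Asus4 ends at 40, C6 ends at 47, Dbmaj7 ends at 52, Ddim ends at 55, Asus4 ends at 58, Bbadd9 ends at 63.
Beat 62 falls within Bbadd9.

Bbadd9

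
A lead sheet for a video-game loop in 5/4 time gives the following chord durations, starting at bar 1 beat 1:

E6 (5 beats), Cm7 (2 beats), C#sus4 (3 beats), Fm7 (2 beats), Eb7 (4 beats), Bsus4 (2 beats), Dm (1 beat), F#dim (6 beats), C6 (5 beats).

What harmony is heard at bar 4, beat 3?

Beat 3 of bar 4 is beat (4−1)×5 + 3 = 18 overall.
Running totals: E6 ends at 5, Cm7 ends at 7, C#sus4 ends at 10, Fm7 ends at 12, Eb7 ends at 16, Bsus4 ends at 18.
Beat 18 falls within Bsus4.

Bsus4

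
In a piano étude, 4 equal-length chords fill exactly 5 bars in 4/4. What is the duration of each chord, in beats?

5 beats

5 bars × 4 beats/bar = 20 beats total.
20 beats ÷ 4 chords = 5 beats per chord.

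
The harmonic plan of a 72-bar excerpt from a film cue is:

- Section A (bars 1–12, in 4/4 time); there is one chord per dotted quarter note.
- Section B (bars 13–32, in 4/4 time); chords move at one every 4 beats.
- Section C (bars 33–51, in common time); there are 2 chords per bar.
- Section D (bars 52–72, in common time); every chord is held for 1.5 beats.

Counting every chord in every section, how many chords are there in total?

A: 12 bars × 4 beats = 48 beats; 1.5 beats/chord → 32 chords.
B: 20 bars × 4 beats = 80 beats; 4 beats/chord → 20 chords.
C: 19 bars × 4 beats = 76 beats; 2 beats/chord → 38 chords.
D: 21 bars × 4 beats = 84 beats; 1.5 beats/chord → 56 chords.
Total: 32 + 20 + 38 + 56 = 146.

146 chords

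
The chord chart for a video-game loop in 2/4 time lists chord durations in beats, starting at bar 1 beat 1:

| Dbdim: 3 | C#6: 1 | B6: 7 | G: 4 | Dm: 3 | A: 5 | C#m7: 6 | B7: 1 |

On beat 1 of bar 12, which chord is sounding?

A

Beat 1 of bar 12 is beat (12−1)×2 + 1 = 23 overall.
Running totals: Dbdim ends at 3, C#6 ends at 4, B6 ends at 11, G ends at 15, Dm ends at 18, A ends at 23.
Beat 23 falls within A.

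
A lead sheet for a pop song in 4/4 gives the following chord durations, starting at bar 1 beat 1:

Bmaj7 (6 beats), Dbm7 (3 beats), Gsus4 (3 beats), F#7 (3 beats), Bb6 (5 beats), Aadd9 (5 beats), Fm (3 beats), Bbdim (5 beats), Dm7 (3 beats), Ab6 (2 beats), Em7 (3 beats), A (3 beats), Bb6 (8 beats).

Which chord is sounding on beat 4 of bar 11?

Beat 4 of bar 11 is beat (11−1)×4 + 4 = 44 overall.
Running totals: Bmaj7 ends at 6, Dbm7 ends at 9, Gsus4 ends at 12, F#7 ends at 15, Bb6 ends at 20, Aadd9 ends at 25, Fm ends at 28, Bbdim ends at 33, Dm7 ends at 36, Ab6 ends at 38, Em7 ends at 41, A ends at 44.
Beat 44 falls within A.

A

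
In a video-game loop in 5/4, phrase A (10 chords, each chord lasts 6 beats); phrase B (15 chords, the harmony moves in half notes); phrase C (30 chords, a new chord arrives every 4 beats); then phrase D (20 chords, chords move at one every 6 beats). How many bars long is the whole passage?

66 bars

A: 10 × 6 = 60 beats = 12 bars.
B: 15 × 2 = 30 beats = 6 bars.
C: 30 × 4 = 120 beats = 24 bars.
D: 20 × 6 = 120 beats = 24 bars.
Total: 12 + 6 + 24 + 24 = 66 bars.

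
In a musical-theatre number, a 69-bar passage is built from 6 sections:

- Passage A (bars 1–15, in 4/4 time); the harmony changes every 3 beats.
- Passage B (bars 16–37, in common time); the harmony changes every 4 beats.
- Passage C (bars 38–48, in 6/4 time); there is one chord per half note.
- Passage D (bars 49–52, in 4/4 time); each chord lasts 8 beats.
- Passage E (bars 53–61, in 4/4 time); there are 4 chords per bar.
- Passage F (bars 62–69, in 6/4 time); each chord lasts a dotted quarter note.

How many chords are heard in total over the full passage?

145 chords

A: 15·4 = 60 beats, 60/3 = 20 chords.
B: 22·4 = 88 beats, 88/4 = 22 chords.
C: 11·6 = 66 beats, 66/2 = 33 chords.
D: 4·4 = 16 beats, 16/8 = 2 chords.
E: 9·4 = 36 beats, 36/1 = 36 chords.
F: 8·6 = 48 beats, 48/1.5 = 32 chords.
Total: 20 + 22 + 33 + 2 + 36 + 32 = 145.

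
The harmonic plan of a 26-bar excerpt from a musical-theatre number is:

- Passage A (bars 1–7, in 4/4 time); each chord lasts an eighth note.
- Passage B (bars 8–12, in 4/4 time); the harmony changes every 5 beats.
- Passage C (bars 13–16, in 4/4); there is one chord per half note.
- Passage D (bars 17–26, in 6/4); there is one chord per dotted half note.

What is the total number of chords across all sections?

88 chords

A has 28 beats and chords last 0.5 each, so 56 chords.
B has 20 beats and chords last 5 each, so 4 chords.
C has 16 beats and chords last 2 each, so 8 chords.
D has 60 beats and chords last 3 each, so 20 chords.
Total: 56 + 4 + 8 + 20 = 88.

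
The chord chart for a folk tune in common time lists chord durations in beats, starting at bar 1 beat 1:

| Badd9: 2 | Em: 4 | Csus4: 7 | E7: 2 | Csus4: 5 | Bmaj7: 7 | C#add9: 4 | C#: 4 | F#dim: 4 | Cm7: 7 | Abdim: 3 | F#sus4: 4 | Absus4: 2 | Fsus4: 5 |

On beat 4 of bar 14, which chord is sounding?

Fsus4

Beat 4 of bar 14 is beat (14−1)×4 + 4 = 56 overall.
Running totals: Badd9 ends at 2, Em ends at 6, Csus4 ends at 13, E7 ends at 15, Csus4 ends at 20, Bmaj7 ends at 27, C#add9 ends at 31, C# ends at 35, F#dim ends at 39, Cm7 ends at 46, Abdim ends at 49, F#sus4 ends at 53, Absus4 ends at 55, Fsus4 ends at 60.
Beat 56 falls within Fsus4.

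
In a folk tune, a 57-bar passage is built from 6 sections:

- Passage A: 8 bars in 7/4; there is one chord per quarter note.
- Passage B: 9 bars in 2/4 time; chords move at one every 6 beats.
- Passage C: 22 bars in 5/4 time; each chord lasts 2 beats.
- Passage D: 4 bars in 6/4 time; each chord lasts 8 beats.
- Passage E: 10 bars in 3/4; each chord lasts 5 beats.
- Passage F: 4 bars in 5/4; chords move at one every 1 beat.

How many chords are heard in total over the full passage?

A: 8·7 = 56 beats, 56/1 = 56 chords.
B: 9·2 = 18 beats, 18/6 = 3 chords.
C: 22·5 = 110 beats, 110/2 = 55 chords.
D: 4·6 = 24 beats, 24/8 = 3 chords.
E: 10·3 = 30 beats, 30/5 = 6 chords.
F: 4·5 = 20 beats, 20/1 = 20 chords.
Total: 56 + 3 + 55 + 3 + 6 + 20 = 143.

143 chords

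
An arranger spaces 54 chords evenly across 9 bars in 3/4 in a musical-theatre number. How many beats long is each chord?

0.5 beats

9 bars × 3 beats/bar = 27 beats total.
27 beats ÷ 54 chords = 0.5 beats per chord.
(That is an eighth note.)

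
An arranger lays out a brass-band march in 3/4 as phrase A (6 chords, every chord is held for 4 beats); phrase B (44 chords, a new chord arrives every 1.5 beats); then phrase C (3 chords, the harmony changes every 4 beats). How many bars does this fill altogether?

34 bars

A: 6 × 4 = 24 beats = 8 bars.
B: 44 × 1.5 = 66 beats = 22 bars.
C: 3 × 4 = 12 beats = 4 bars.
Total: 8 + 22 + 4 = 34 bars.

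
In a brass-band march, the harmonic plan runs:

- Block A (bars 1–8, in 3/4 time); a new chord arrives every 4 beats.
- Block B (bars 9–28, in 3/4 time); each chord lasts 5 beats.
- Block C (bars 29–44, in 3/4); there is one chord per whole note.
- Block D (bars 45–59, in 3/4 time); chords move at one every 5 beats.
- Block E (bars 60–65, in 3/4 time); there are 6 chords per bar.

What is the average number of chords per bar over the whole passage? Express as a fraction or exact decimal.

A: 8 × 3 = 24 beats ÷ 4 = 6 chords.
B: 20 × 3 = 60 beats ÷ 5 = 12 chords.
C: 16 × 3 = 48 beats ÷ 4 = 12 chords.
D: 15 × 3 = 45 beats ÷ 5 = 9 chords.
E: 6 × 3 = 18 beats ÷ 0.5 = 36 chords.
Overall: 75 chords over 65 bars → 75/65 = 15/13 chords per bar.

15/13 chords per bar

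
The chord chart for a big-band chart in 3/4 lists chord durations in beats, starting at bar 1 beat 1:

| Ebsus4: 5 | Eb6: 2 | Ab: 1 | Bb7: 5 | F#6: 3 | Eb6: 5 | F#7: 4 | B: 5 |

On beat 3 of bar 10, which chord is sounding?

Beat 3 of bar 10 is beat (10−1)×3 + 3 = 30 overall.
Running totals: Ebsus4 ends at 5, Eb6 ends at 7, Ab ends at 8, Bb7 ends at 13, F#6 ends at 16, Eb6 ends at 21, F#7 ends at 25, B ends at 30.
Beat 30 falls within B.

B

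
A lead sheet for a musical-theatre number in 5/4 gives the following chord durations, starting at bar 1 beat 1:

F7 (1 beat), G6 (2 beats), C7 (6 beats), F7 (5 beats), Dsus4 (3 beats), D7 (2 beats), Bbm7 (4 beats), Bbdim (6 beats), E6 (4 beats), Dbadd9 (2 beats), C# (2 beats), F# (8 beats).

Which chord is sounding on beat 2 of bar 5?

Beat 2 of bar 5 is beat (5−1)×5 + 2 = 22 overall.
Running totals: F7 ends at 1, G6 ends at 3, C7 ends at 9, F7 ends at 14, Dsus4 ends at 17, D7 ends at 19, Bbm7 ends at 23.
Beat 22 falls within Bbm7.

Bbm7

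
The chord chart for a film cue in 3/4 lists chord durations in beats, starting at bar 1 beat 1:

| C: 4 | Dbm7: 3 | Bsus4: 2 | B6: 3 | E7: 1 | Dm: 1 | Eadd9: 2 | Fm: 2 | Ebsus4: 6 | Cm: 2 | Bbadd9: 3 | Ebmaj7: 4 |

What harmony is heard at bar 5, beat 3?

Eadd9

Beat 3 of bar 5 is beat (5−1)×3 + 3 = 15 overall.
Running totals: C ends at 4, Dbm7 ends at 7, Bsus4 ends at 9, B6 ends at 12, E7 ends at 13, Dm ends at 14, Eadd9 ends at 16.
Beat 15 falls within Eadd9.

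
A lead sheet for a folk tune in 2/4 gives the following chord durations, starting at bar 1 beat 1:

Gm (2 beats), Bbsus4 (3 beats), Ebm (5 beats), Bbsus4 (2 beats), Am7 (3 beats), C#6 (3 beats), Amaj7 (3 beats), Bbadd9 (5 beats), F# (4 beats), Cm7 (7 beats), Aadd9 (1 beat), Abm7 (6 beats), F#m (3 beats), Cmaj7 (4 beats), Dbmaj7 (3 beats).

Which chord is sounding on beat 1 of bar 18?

Beat 1 of bar 18 is beat (18−1)×2 + 1 = 35 overall.
Running totals: Gm ends at 2, Bbsus4 ends at 5, Ebm ends at 10, Bbsus4 ends at 12, Am7 ends at 15, C#6 ends at 18, Amaj7 ends at 21, Bbadd9 ends at 26, F# ends at 30, Cm7 ends at 37.
Beat 35 falls within Cm7.

Cm7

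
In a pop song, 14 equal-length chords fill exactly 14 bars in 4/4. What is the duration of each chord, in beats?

4 beats

14 bars × 4 beats/bar = 56 beats total.
56 beats ÷ 14 chords = 4 beats per chord.
(That is a whole note.)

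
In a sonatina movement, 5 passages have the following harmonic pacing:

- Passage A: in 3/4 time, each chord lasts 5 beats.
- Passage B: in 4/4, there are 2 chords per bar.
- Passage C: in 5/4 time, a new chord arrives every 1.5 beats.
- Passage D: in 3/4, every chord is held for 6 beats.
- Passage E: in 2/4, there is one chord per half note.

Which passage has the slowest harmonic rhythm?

A: 3 beats/bar ÷ 5 beats/chord = 0.6 chords/bar.
B: 4 beats/bar ÷ 2 beats/chord = 2 chords/bar.
C: 5 beats/bar ÷ 1.5 beats/chord = 10/3 chords/bar.
D: 3 beats/bar ÷ 6 beats/chord = 0.5 chords/bar.
E: 2 beats/bar ÷ 2 beats/chord = 1 chord/bar.
Slowest is D at 0.5 chords/bar.

Passage D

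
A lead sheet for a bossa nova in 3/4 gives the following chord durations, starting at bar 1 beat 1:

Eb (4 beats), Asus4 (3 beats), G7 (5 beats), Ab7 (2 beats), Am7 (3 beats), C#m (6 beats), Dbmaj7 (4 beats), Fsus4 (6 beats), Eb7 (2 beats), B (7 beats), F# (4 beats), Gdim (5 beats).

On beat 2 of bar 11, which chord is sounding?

Beat 2 of bar 11 is beat (11−1)×3 + 2 = 32 overall.
Running totals: Eb ends at 4, Asus4 ends at 7, G7 ends at 12, Ab7 ends at 14, Am7 ends at 17, C#m ends at 23, Dbmaj7 ends at 27, Fsus4 ends at 33.
Beat 32 falls within Fsus4.

Fsus4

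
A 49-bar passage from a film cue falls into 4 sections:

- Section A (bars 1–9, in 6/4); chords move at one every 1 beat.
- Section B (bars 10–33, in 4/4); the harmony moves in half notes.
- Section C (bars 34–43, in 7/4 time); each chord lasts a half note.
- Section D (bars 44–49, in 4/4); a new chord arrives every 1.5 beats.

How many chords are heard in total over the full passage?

A: 9·6 = 54 beats, 54/1 = 54 chords.
B: 24·4 = 96 beats, 96/2 = 48 chords.
C: 10·7 = 70 beats, 70/2 = 35 chords.
D: 6·4 = 24 beats, 24/1.5 = 16 chords.
Total: 54 + 48 + 35 + 16 = 153.

153 chords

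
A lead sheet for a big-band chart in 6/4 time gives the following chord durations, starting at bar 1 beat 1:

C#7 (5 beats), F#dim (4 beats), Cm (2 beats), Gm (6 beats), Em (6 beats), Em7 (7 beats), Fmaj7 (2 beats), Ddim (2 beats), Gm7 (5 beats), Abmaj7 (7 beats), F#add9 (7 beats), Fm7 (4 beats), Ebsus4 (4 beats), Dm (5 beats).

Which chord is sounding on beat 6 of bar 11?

Beat 6 of bar 11 is beat (11−1)×6 + 6 = 66 overall.
Running totals: C#7 ends at 5, F#dim ends at 9, Cm ends at 11, Gm ends at 17, Em ends at 23, Em7 ends at 30, Fmaj7 ends at 32, Ddim ends at 34, Gm7 ends at 39, Abmaj7 ends at 46, F#add9 ends at 53, Fm7 ends at 57, Ebsus4 ends at 61, Dm ends at 66.
Beat 66 falls within Dm.

Dm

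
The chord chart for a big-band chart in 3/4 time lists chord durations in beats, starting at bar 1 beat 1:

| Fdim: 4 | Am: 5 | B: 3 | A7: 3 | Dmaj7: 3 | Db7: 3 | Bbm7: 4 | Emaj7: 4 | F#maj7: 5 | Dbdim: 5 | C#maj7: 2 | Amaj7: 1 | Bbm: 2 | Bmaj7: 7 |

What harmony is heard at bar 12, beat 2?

Dbdim

Beat 2 of bar 12 is beat (12−1)×3 + 2 = 35 overall.
Running totals: Fdim ends at 4, Am ends at 9, B ends at 12, A7 ends at 15, Dmaj7 ends at 18, Db7 ends at 21, Bbm7 ends at 25, Emaj7 ends at 29, F#maj7 ends at 34, Dbdim ends at 39.
Beat 35 falls within Dbdim.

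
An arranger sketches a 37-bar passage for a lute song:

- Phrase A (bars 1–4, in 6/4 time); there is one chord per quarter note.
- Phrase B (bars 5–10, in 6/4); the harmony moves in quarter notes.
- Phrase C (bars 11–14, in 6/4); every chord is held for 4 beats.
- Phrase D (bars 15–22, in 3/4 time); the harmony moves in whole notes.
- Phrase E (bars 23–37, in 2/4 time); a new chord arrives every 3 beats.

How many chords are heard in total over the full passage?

82 chords

A: 4·6 = 24 beats, 24/1 = 24 chords.
B: 6·6 = 36 beats, 36/1 = 36 chords.
C: 4·6 = 24 beats, 24/4 = 6 chords.
D: 8·3 = 24 beats, 24/4 = 6 chords.
E: 15·2 = 30 beats, 30/3 = 10 chords.
Total: 24 + 36 + 6 + 6 + 10 = 82.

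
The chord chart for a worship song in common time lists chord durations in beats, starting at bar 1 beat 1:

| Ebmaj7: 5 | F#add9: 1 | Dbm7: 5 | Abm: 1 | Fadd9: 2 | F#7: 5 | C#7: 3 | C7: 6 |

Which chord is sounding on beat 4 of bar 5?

Beat 4 of bar 5 is beat (5−1)×4 + 4 = 20 overall.
Running totals: Ebmaj7 ends at 5, F#add9 ends at 6, Dbm7 ends at 11, Abm ends at 12, Fadd9 ends at 14, F#7 ends at 19, C#7 ends at 22.
Beat 20 falls within C#7.

C#7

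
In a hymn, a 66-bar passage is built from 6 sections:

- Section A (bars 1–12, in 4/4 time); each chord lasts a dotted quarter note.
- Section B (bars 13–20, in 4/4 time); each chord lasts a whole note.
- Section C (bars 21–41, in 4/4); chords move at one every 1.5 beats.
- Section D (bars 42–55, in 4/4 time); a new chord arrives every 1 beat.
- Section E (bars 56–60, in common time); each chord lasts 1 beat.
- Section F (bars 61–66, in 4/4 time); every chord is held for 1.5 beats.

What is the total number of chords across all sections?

188 chords

A has 48 beats and chords last 1.5 each, so 32 chords.
B has 32 beats and chords last 4 each, so 8 chords.
C has 84 beats and chords last 1.5 each, so 56 chords.
D has 56 beats and chords last 1 each, so 56 chords.
E has 20 beats and chords last 1 each, so 20 chords.
F has 24 beats and chords last 1.5 each, so 16 chords.
Total: 32 + 8 + 56 + 56 + 20 + 16 = 188.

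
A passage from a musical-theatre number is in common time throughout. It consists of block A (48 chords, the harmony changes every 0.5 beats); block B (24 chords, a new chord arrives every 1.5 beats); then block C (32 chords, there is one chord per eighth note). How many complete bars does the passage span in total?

19 bars

A: 48 × 0.5 = 24 beats = 6 bars.
B: 24 × 1.5 = 36 beats = 9 bars.
C: 32 × 0.5 = 16 beats = 4 bars.
Total: 6 + 9 + 4 = 19 bars.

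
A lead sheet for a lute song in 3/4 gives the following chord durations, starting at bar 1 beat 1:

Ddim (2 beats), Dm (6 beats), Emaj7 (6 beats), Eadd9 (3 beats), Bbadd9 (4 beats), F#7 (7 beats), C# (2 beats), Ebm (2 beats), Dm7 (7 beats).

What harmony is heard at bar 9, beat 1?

F#7

Beat 1 of bar 9 is beat (9−1)×3 + 1 = 25 overall.
Running totals: Ddim ends at 2, Dm ends at 8, Emaj7 ends at 14, Eadd9 ends at 17, Bbadd9 ends at 21, F#7 ends at 28.
Beat 25 falls within F#7.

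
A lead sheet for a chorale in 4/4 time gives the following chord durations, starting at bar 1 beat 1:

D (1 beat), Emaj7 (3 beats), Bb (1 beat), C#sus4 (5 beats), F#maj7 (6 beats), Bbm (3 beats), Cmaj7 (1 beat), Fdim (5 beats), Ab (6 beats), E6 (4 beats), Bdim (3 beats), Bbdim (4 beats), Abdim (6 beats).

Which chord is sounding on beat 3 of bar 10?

Bbdim

Beat 3 of bar 10 is beat (10−1)×4 + 3 = 39 overall.
Running totals: D ends at 1, Emaj7 ends at 4, Bb ends at 5, C#sus4 ends at 10, F#maj7 ends at 16, Bbm ends at 19, Cmaj7 ends at 20, Fdim ends at 25, Ab ends at 31, E6 ends at 35, Bdim ends at 38, Bbdim ends at 42.
Beat 39 falls within Bbdim.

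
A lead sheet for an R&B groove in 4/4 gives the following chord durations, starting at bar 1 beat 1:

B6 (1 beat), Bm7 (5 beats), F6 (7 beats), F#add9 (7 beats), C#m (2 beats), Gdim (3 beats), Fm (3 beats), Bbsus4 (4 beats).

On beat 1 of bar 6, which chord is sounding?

C#m

Beat 1 of bar 6 is beat (6−1)×4 + 1 = 21 overall.
Running totals: B6 ends at 1, Bm7 ends at 6, F6 ends at 13, F#add9 ends at 20, C#m ends at 22.
Beat 21 falls within C#m.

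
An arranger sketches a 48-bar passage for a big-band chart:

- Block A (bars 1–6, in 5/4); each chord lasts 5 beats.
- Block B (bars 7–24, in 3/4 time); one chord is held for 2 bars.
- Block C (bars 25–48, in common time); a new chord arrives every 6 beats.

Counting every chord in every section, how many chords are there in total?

A: 6·5 = 30 beats, 30/5 = 6 chords.
B: 18·3 = 54 beats, 54/6 = 9 chords.
C: 24·4 = 96 beats, 96/6 = 16 chords.
Total: 6 + 9 + 16 = 31.

31 chords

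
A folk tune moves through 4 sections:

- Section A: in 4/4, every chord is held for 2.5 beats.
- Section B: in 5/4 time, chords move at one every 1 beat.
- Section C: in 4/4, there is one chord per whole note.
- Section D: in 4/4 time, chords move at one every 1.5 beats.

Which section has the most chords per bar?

A: 4/2.5 = 1.6 chords/bar.
B: 5/1 = 5 chords/bar.
C: 4/4 = 1 chord/bar.
D: 4/1.5 = 8/3 chords/bar.
Fastest is B at 5 chords/bar.

Section B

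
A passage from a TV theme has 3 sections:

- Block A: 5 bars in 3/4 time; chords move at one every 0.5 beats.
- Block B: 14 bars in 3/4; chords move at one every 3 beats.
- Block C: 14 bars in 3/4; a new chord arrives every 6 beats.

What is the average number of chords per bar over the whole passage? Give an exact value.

17/11 chords per bar

A: 5 bars of 3 beats is 15 beats; at 0.5 beats each that's 30 chords.
B: 14 bars of 3 beats is 42 beats; at 3 beats each that's 14 chords.
C: 14 bars of 3 beats is 42 beats; at 6 beats each that's 7 chords.
Overall: 51 chords over 33 bars → 51/33 = 17/11 chords per bar.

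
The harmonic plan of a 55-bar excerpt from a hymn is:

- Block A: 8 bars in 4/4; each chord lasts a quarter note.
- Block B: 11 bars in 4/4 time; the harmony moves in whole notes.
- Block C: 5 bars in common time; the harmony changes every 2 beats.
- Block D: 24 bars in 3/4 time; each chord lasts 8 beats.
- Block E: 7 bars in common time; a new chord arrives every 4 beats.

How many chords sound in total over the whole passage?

69 chords

A has 32 beats and chords last 1 each, so 32 chords.
B has 44 beats and chords last 4 each, so 11 chords.
C has 20 beats and chords last 2 each, so 10 chords.
D has 72 beats and chords last 8 each, so 9 chords.
E has 28 beats and chords last 4 each, so 7 chords.
Total: 32 + 11 + 10 + 9 + 7 = 69.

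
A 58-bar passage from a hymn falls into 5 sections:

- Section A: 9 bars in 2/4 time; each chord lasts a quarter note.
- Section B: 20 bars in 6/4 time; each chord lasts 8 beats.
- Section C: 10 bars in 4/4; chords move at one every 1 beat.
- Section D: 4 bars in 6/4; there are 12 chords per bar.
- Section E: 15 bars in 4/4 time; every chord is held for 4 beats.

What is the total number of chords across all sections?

136 chords

A: 9 bars × 2 beats = 18 beats; 1 beat/chord → 18 chords.
B: 20 bars × 6 beats = 120 beats; 8 beats/chord → 15 chords.
C: 10 bars × 4 beats = 40 beats; 1 beat/chord → 40 chords.
D: 4 bars × 6 beats = 24 beats; 0.5 beats/chord → 48 chords.
E: 15 bars × 4 beats = 60 beats; 4 beats/chord → 15 chords.
Total: 18 + 15 + 40 + 48 + 15 = 136.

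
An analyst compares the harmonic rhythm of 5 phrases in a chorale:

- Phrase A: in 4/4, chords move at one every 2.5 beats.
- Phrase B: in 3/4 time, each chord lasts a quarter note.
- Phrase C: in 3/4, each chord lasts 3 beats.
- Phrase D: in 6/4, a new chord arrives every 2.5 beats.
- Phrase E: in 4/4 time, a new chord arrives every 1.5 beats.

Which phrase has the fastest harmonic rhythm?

A: 4 beats/bar ÷ 2.5 beats/chord = 1.6 chords/bar.
B: 3 beats/bar ÷ 1 beat/chord = 3 chords/bar.
C: 3 beats/bar ÷ 3 beats/chord = 1 chord/bar.
D: 6 beats/bar ÷ 2.5 beats/chord = 2.4 chords/bar.
E: 4 beats/bar ÷ 1.5 beats/chord = 8/3 chords/bar.
Fastest is B at 3 chords/bar.

Phrase B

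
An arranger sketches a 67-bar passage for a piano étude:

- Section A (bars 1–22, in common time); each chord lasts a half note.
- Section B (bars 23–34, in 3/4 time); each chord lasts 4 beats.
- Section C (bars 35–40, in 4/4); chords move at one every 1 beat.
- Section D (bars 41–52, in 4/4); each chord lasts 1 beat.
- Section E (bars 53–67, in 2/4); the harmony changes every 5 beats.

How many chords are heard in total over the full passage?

131 chords

A has 88 beats and chords last 2 each, so 44 chords.
B has 36 beats and chords last 4 each, so 9 chords.
C has 24 beats and chords last 1 each, so 24 chords.
D has 48 beats and chords last 1 each, so 48 chords.
E has 30 beats and chords last 5 each, so 6 chords.
Total: 44 + 9 + 24 + 48 + 6 = 131.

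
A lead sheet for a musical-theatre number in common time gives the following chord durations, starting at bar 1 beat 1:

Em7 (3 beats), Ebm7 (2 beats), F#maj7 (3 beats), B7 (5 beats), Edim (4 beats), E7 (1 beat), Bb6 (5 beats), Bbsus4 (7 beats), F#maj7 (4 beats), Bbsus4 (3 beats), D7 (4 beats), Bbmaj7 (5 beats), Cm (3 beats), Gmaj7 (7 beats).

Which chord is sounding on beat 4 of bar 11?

Beat 4 of bar 11 is beat (11−1)×4 + 4 = 44 overall.
Running totals: Em7 ends at 3, Ebm7 ends at 5, F#maj7 ends at 8, B7 ends at 13, Edim ends at 17, E7 ends at 18, Bb6 ends at 23, Bbsus4 ends at 30, F#maj7 ends at 34, Bbsus4 ends at 37, D7 ends at 41, Bbmaj7 ends at 46.
Beat 44 falls within Bbmaj7.

Bbmaj7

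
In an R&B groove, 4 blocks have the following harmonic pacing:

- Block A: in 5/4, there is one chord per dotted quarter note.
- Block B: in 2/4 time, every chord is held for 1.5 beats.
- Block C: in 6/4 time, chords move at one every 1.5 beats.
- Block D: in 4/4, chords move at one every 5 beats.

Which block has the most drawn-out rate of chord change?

Block D

A: 5/1.5 = 10/3 chords/bar.
B: 2/1.5 = 4/3 chords/bar.
C: 6/1.5 = 4 chords/bar.
D: 4/5 = 0.8 chords/bar.
Slowest is D at 0.8 chords/bar.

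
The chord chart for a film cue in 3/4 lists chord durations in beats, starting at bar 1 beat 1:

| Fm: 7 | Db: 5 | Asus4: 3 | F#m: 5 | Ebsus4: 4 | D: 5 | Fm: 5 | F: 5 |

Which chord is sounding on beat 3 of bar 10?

Beat 3 of bar 10 is beat (10−1)×3 + 3 = 30 overall.
Running totals: Fm ends at 7, Db ends at 12, Asus4 ends at 15, F#m ends at 20, Ebsus4 ends at 24, D ends at 29, Fm ends at 34.
Beat 30 falls within Fm.

Fm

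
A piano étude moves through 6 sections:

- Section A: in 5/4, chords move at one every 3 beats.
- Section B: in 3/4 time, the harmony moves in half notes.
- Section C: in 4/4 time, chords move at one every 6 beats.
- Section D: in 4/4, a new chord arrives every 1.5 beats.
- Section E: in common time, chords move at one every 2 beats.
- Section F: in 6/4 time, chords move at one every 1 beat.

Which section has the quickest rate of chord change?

A: 5 beats/bar ÷ 3 beats/chord = 5/3 chords/bar.
B: 3 beats/bar ÷ 2 beats/chord = 1.5 chords/bar.
C: 4 beats/bar ÷ 6 beats/chord = 2/3 chords/bar.
D: 4 beats/bar ÷ 1.5 beats/chord = 8/3 chords/bar.
E: 4 beats/bar ÷ 2 beats/chord = 2 chords/bar.
F: 6 beats/bar ÷ 1 beat/chord = 6 chords/bar.
Fastest is F at 6 chords/bar.

Section F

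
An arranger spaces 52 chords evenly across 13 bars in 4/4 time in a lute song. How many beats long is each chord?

1 beat

13 bars × 4 beats/bar = 52 beats total.
52 beats ÷ 52 chords = 1 beats per chord.
(That is a quarter note.)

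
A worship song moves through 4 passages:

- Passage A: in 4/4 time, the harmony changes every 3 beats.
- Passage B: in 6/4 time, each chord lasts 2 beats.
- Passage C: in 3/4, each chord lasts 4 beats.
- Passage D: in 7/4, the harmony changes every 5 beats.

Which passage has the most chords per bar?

A: 4 beats/bar ÷ 3 beats/chord = 4/3 chords/bar.
B: 6 beats/bar ÷ 2 beats/chord = 3 chords/bar.
C: 3 beats/bar ÷ 4 beats/chord = 0.75 chords/bar.
D: 7 beats/bar ÷ 5 beats/chord = 1.4 chords/bar.
Fastest is B at 3 chords/bar.

Passage B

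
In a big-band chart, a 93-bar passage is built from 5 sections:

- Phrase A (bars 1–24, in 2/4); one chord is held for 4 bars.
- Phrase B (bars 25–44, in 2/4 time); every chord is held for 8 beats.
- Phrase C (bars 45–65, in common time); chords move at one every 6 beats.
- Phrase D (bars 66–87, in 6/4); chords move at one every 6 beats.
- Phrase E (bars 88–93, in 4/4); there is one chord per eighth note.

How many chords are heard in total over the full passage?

95 chords

A: 24 bars × 2 beats = 48 beats; 8 beats/chord → 6 chords.
B: 20 bars × 2 beats = 40 beats; 8 beats/chord → 5 chords.
C: 21 bars × 4 beats = 84 beats; 6 beats/chord → 14 chords.
D: 22 bars × 6 beats = 132 beats; 6 beats/chord → 22 chords.
E: 6 bars × 4 beats = 24 beats; 0.5 beats/chord → 48 chords.
Total: 6 + 5 + 14 + 22 + 48 = 95.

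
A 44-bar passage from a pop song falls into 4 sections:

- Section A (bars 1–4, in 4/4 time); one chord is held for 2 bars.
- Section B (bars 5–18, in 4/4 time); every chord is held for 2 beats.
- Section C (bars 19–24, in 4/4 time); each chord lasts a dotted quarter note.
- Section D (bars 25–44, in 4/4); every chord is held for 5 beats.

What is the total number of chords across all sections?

A: 4·4 = 16 beats, 16/8 = 2 chords.
B: 14·4 = 56 beats, 56/2 = 28 chords.
C: 6·4 = 24 beats, 24/1.5 = 16 chords.
D: 20·4 = 80 beats, 80/5 = 16 chords.
Total: 2 + 28 + 16 + 16 = 62.

62 chords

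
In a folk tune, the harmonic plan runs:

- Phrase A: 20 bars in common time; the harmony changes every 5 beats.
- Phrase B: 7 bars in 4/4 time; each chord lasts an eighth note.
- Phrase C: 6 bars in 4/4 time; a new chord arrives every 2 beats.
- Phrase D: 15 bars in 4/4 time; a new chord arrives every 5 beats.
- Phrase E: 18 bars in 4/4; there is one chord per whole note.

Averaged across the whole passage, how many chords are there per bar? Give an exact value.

19/11 chords per bar

A: 20 × 4 = 80 beats ÷ 5 = 16 chords.
B: 7 × 4 = 28 beats ÷ 0.5 = 56 chords.
C: 6 × 4 = 24 beats ÷ 2 = 12 chords.
D: 15 × 4 = 60 beats ÷ 5 = 12 chords.
E: 18 × 4 = 72 beats ÷ 4 = 18 chords.
Overall: 114 chords over 66 bars → 114/66 = 19/11 chords per bar.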